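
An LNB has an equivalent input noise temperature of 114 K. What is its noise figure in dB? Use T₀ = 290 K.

1.44 dB

F = 1 + T_e/T₀ = 1 + 114/290 = 1.3931
NF = 10 log₁₀(1.3931) = 1.44 dB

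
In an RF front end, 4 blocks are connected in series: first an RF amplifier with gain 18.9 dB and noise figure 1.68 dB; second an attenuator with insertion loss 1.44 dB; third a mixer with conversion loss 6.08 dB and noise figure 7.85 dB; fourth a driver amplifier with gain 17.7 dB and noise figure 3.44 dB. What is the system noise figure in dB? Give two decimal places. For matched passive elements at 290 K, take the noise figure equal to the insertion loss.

Convert to linear (a loss of L dB is a gain of −L dB): F_i = 10^(NF_i/10), G_i = 10^(G_i,dB/10)
  Stage 1: F_1 = 10^(1.68/10) = 1.472, G_1 = 10^(18.9/10) = 77.62
  Stage 2: F_2 = 10^(1.44/10) = 1.393, G_2 = 10^(−1.44/10) = 0.7178
  Stage 3: F_3 = 10^(7.85/10) = 6.095, G_3 = 10^(−6.08/10) = 0.2466
  Stage 4: F_4 = 10^(3.44/10) = 2.208, G_4 = 10^(17.7/10) = 58.88
Friis cascade:
  F = 1.472 + (1.393 − 1)/77.62 + (6.095 − 1)/55.72 + (2.208 − 1)/13.74 = 1.657
NF = 10 log₁₀(1.657) = 2.19 dB

2.19 dB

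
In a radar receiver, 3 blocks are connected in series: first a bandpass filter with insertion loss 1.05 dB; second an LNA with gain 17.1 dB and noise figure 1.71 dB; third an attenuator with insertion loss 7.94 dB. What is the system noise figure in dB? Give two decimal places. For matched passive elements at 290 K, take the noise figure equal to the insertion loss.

3.05 dB

Convert to linear (a loss of L dB is a gain of −L dB): F_i = 10^(NF_i/10), G_i = 10^(G_i,dB/10)
  Stage 1: F_1 = 10^(1.05/10) = 1.274, G_1 = 10^(−1.05/10) = 0.7852
  Stage 2: F_2 = 10^(1.71/10) = 1.483, G_2 = 10^(17.1/10) = 51.29
  Stage 3: F_3 = 10^(7.94/10) = 6.223, G_3 = 10^(−7.94/10) = 0.1607
Friis cascade:
  F = 1.274 + (1.483 − 1)/0.7852 + (6.223 − 1)/40.27 = 2.018
NF = 10 log₁₀(2.018) = 3.05 dB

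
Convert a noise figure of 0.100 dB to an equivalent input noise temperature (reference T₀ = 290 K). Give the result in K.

F = 10^(0.100/10) = 1.02329
T_e = (F − 1)·T₀ = (1.02329 − 1) × 290 = 6.75 K

6.75 K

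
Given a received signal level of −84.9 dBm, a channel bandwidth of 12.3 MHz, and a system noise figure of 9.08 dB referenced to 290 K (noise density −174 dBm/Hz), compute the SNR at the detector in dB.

9.1 dB

Noise floor: N = −174 + 10 log₁₀(B) + NF
10 log₁₀(1.23×10⁷) = 70.9 dB
N = −174 + 70.9 + 9.08 = −94.02 dBm
SNR = P_sig − N = −84.9 − (−94.02) = 9.12 dB → 9.1 dB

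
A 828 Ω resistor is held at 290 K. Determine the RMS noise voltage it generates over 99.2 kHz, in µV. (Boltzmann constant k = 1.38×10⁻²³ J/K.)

1.15 µV

V_n = √(4kTRB)
4kTRB = 4 × 1.38×10⁻²³ × 290 × 8.28×10² × 9.92×10⁴ = 1.31×10⁻¹² V²
V_n = √(1.31×10⁻¹²) = 1.15×10⁻⁶ V = 1.15 µV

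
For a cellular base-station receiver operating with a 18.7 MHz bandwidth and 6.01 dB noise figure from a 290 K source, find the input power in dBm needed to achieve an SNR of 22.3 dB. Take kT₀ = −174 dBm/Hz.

−73.0 dBm

Sensitivity = −174 + 10 log₁₀(B) + NF + SNR_min
= −174 + 72.72 + 6.01 + 22.3
= −72.97 dBm → −73.0 dBm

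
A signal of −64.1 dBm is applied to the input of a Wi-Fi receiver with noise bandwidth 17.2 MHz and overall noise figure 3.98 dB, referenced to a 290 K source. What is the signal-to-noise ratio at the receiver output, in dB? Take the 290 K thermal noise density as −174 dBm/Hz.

Noise floor: N = −174 + 10 log₁₀(B) + NF
10 log₁₀(1.72×10⁷) = 72.36 dB
N = −174 + 72.36 + 3.98 = −97.66 dBm
SNR = P_sig − N = −64.1 − (−97.66) = 33.56 dB → 33.6 dB

33.6 dB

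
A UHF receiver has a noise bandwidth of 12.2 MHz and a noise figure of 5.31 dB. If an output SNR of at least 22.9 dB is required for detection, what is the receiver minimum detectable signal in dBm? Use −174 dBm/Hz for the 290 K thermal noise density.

Sensitivity = −174 + 10 log₁₀(B) + NF + SNR_min
= −174 + 70.86 + 5.31 + 22.9
= −74.93 dBm → −74.9 dBm

−74.9 dBm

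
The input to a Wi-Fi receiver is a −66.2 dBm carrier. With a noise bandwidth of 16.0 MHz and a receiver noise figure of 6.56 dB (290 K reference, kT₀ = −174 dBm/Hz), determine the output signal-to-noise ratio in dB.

Noise floor: N = −174 + 10 log₁₀(B) + NF
10 log₁₀(1.60×10⁷) = 72.04 dB
N = −174 + 72.04 + 6.56 = −95.40 dBm
SNR = P_sig − N = −66.2 − (−95.40) = 29.20 dB → 29.2 dB

29.2 dB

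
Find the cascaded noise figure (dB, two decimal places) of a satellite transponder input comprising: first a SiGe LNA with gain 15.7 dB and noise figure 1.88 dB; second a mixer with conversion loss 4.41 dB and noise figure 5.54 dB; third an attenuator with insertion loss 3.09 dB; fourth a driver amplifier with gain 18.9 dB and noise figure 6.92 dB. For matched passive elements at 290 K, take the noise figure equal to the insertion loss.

3.58 dB

Convert to linear (a loss of L dB is a gain of −L dB): F_i = 10^(NF_i/10), G_i = 10^(G_i,dB/10)
  Stage 1: F_1 = 10^(1.88/10) = 1.542, G_1 = 10^(15.7/10) = 37.15
  Stage 2: F_2 = 10^(5.54/10) = 3.581, G_2 = 10^(−4.41/10) = 0.3622
  Stage 3: F_3 = 10^(3.09/10) = 2.037, G_3 = 10^(−3.09/10) = 0.4909
  Stage 4: F_4 = 10^(6.92/10) = 4.920, G_4 = 10^(18.9/10) = 77.62
Friis cascade:
  F = 1.542 + (3.581 − 1)/37.15 + (2.037 − 1)/13.46 + (4.920 − 1)/6.607 = 2.282
NF = 10 log₁₀(2.282) = 3.58 dB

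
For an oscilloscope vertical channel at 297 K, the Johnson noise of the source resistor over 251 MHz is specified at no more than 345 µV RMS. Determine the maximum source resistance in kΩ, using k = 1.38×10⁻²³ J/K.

Johnson–Nyquist: V_n = √(4kTRB) ⇒ R = V_n² / (4kTB)
4kTB = 4 × 1.38×10⁻²³ × 297 × 2.51×10⁸ = 4.11×10⁻¹²
R = (3.45×10⁻⁴)² / 4.11×10⁻¹² = 2.89×10⁴ Ω = 28.9 kΩ

28.9 kΩ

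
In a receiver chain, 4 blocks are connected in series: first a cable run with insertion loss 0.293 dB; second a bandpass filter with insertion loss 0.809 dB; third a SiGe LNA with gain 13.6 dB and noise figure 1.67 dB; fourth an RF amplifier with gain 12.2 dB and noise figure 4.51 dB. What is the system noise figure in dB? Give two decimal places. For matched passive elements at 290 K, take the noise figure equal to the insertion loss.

Convert to linear (a loss of L dB is a gain of −L dB): F_i = 10^(NF_i/10), G_i = 10^(G_i,dB/10)
  Stage 1: F_1 = 10^(0.293/10) = 1.070, G_1 = 10^(−0.293/10) = 0.9348
  Stage 2: F_2 = 10^(0.809/10) = 1.205, G_2 = 10^(−0.809/10) = 0.8300
  Stage 3: F_3 = 10^(1.67/10) = 1.469, G_3 = 10^(13.6/10) = 22.91
  Stage 4: F_4 = 10^(4.51/10) = 2.825, G_4 = 10^(12.2/10) = 16.60
Friis cascade:
  F = 1.070 + (1.205 − 1)/0.9348 + (1.469 − 1)/0.7759 + (2.825 − 1)/17.77 = 1.996
NF = 10 log₁₀(1.996) = 3.00 dB

3.00 dB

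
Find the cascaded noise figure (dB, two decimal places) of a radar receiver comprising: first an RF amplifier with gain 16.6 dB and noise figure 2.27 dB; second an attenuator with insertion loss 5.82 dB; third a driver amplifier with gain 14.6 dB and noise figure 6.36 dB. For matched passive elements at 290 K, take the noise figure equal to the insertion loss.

Convert to linear (a loss of L dB is a gain of −L dB): F_i = 10^(NF_i/10), G_i = 10^(G_i,dB/10)
  Stage 1: F_1 = 10^(2.27/10) = 1.687, G_1 = 10^(16.6/10) = 45.71
  Stage 2: F_2 = 10^(5.82/10) = 3.819, G_2 = 10^(−5.82/10) = 0.2618
  Stage 3: F_3 = 10^(6.36/10) = 4.325, G_3 = 10^(14.6/10) = 28.84
Friis cascade:
  F = 1.687 + (3.819 − 1)/45.71 + (4.325 − 1)/11.97 = 2.026
NF = 10 log₁₀(2.026) = 3.07 dB

3.07 dB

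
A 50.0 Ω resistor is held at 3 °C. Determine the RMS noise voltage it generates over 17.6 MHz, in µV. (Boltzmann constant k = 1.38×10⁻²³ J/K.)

T = 3 °C + 273.15 = 276.15 K
V_n = √(4kTRB)
4kTRB = 4 × 1.38×10⁻²³ × 276.15 × 5.00×10¹ × 1.76×10⁷ = 1.34×10⁻¹¹ V²
V_n = √(1.34×10⁻¹¹) = 3.66×10⁻⁶ V = 3.66 µV

3.66 µV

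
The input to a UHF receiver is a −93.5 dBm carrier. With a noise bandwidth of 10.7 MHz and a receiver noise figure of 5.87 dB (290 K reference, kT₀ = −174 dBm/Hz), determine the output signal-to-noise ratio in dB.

4.3 dB

Noise floor: N = −174 + 10 log₁₀(B) + NF
10 log₁₀(1.07×10⁷) = 70.29 dB
N = −174 + 70.29 + 5.87 = −97.84 dBm
SNR = P_sig − N = −93.5 − (−97.84) = 4.34 dB → 4.3 dB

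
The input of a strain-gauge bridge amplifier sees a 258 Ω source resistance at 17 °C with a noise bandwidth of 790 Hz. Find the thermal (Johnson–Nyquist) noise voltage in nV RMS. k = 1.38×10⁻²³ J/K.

57.1 nV

T = 17 °C + 273.15 = 290.15 K
V_n = √(4kTRB)
4kTRB = 4 × 1.38×10⁻²³ × 290.15 × 2.58×10² × 7.90×10² = 3.26×10⁻¹⁵ V²
V_n = √(3.26×10⁻¹⁵) = 5.71×10⁻⁸ V = 57.1 nV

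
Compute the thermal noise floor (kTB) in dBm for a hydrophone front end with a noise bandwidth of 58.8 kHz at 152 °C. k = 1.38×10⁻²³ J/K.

T = 152 °C + 273.15 = 425.15 K
P_n = kTB = 1.38×10⁻²³ × 425.15 × 5.88×10⁴ = 3.45×10⁻¹⁶ W
In dBm: 10 log₁₀(3.45×10⁻¹⁶ / 10⁻³) = −124.6 dBm

−124.6 dBm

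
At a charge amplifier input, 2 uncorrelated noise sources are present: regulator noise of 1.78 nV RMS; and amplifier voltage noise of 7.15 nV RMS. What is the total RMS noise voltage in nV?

Uncorrelated sources add in power (mean-square): V_tot = √(ΣV_i²)
V_tot = √[(1.78×10⁻⁹)² + (7.15×10⁻⁹)²] = 7.37×10⁻⁹ V = 7.37 nV

7.37 nV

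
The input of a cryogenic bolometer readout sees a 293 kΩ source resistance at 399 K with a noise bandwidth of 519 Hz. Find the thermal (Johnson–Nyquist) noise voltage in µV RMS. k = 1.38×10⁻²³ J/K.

V_n = √(4kTRB)
4kTRB = 4 × 1.38×10⁻²³ × 399 × 2.93×10⁵ × 5.19×10² = 3.35×10⁻¹² V²
V_n = √(3.35×10⁻¹²) = 1.83×10⁻⁶ V = 1.83 µV

1.83 µV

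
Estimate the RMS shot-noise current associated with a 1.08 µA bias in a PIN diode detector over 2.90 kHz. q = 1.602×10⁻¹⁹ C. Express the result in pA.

31.7 pA

I_n = √(2qI·B)
2qI·B = 2 × 1.602×10⁻¹⁹ × 1.08×10⁻⁶ × 2.90×10³ = 1.00×10⁻²¹ A²
I_n = √(1.00×10⁻²¹) = 3.17×10⁻¹¹ A = 31.7 pA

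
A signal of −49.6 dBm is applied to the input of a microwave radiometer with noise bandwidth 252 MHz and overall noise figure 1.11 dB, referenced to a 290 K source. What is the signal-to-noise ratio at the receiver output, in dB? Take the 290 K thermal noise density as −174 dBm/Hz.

Noise floor: N = −174 + 10 log₁₀(B) + NF
10 log₁₀(2.52×10⁸) = 84.01 dB
N = −174 + 84.01 + 1.11 = −88.88 dBm
SNR = P_sig − N = −49.6 − (−88.88) = 39.28 dB → 39.3 dB

39.3 dB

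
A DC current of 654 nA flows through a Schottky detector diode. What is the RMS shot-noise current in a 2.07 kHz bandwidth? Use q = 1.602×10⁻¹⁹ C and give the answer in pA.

I_n = √(2qI·B)
2qI·B = 2 × 1.602×10⁻¹⁹ × 6.54×10⁻⁷ × 2.07×10³ = 4.34×10⁻²² A²
I_n = √(4.34×10⁻²²) = 2.08×10⁻¹¹ A = 20.8 pA

20.8 pA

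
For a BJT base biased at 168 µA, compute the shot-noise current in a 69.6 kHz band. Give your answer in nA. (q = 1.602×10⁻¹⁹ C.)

I_n = √(2qI·B)
2qI·B = 2 × 1.602×10⁻¹⁹ × 1.68×10⁻⁴ × 6.96×10⁴ = 3.75×10⁻¹⁸ A²
I_n = √(3.75×10⁻¹⁸) = 1.94×10⁻⁹ A = 1.94 nA

1.94 nA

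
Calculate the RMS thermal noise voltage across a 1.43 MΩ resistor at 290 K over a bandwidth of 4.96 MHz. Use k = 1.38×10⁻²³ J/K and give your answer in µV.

V_n = √(4kTRB)
4kTRB = 4 × 1.38×10⁻²³ × 290 × 1.43×10⁶ × 4.96×10⁶ = 1.14×10⁻⁷ V²
V_n = √(1.14×10⁻⁷) = 3.37×10⁻⁴ V = 337 µV

337 µV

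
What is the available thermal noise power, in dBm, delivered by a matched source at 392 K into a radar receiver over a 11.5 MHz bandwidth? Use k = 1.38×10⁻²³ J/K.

P_n = kTB = 1.38×10⁻²³ × 392 × 1.15×10⁷ = 6.22×10⁻¹⁴ W
In dBm: 10 log₁₀(6.22×10⁻¹⁴ / 10⁻³) = −102.1 dBm

−102.1 dBm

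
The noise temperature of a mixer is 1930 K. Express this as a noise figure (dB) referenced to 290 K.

F = 1 + T_e/T₀ = 1 + 1930/290 = 7.65517
NF = 10 log₁₀(7.65517) = 8.84 dB

8.84 dB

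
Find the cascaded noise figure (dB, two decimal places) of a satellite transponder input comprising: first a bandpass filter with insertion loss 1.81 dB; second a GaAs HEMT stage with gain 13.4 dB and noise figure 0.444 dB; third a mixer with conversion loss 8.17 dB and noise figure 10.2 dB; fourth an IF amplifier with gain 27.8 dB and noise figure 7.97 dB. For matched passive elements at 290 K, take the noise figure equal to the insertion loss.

Convert to linear (a loss of L dB is a gain of −L dB): F_i = 10^(NF_i/10), G_i = 10^(G_i,dB/10)
  Stage 1: F_1 = 10^(1.81/10) = 1.517, G_1 = 10^(−1.81/10) = 0.6592
  Stage 2: F_2 = 10^(0.444/10) = 1.108, G_2 = 10^(13.4/10) = 21.88
  Stage 3: F_3 = 10^(10.2/10) = 10.47, G_3 = 10^(−8.17/10) = 0.1524
  Stage 4: F_4 = 10^(7.97/10) = 6.266, G_4 = 10^(27.8/10) = 602.6
Friis cascade:
  F = 1.517 + (1.108 − 1)/0.6592 + (10.47 − 1)/14.42 + (6.266 − 1)/2.198 = 4.733
NF = 10 log₁₀(4.733) = 6.75 dB

6.75 dB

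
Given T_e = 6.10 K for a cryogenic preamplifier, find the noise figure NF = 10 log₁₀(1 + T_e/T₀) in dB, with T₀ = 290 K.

0.090 dB

F = 1 + T_e/T₀ = 1 + 6.10/290 = 1.02103
NF = 10 log₁₀(1.02103) = 0.090 dB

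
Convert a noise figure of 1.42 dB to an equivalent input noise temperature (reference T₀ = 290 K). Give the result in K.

112 K

F = 10^(1.42/10) = 1.38676
T_e = (F − 1)·T₀ = (1.38676 − 1) × 290 = 112 K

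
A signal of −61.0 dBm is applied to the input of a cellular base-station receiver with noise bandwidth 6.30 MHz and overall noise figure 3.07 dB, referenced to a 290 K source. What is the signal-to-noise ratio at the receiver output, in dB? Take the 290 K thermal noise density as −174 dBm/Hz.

41.9 dB

Noise floor: N = −174 + 10 log₁₀(B) + NF
10 log₁₀(6.30×10⁶) = 67.99 dB
N = −174 + 67.99 + 3.07 = −102.94 dBm
SNR = P_sig − N = −61.0 − (−102.94) = 41.94 dB → 41.9 dB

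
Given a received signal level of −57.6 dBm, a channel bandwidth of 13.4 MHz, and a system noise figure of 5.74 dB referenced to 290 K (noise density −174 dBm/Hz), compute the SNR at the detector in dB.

39.4 dB

Noise floor: N = −174 + 10 log₁₀(B) + NF
10 log₁₀(1.34×10⁷) = 71.27 dB
N = −174 + 71.27 + 5.74 = −96.99 dBm
SNR = P_sig − N = −57.6 − (−96.99) = 39.39 dB → 39.4 dB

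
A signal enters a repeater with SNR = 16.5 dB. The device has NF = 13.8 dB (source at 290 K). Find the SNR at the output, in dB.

By definition F = SNR_in/SNR_out, so in dB: SNR_out = SNR_in − NF
SNR_out = 16.5 − 13.8 = 2.7 dB

2.7 dB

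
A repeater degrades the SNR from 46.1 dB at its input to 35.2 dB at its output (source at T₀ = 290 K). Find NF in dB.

10.9 dB

NF (dB) = SNR_in(dB) − SNR_out(dB) when the source is at T₀
NF = 46.1 − 35.2 = 10.9 dB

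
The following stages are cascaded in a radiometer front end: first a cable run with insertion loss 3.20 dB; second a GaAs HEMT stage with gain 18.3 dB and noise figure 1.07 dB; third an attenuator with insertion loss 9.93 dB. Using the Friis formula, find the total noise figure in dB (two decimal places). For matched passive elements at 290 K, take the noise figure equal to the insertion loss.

Convert to linear (a loss of L dB is a gain of −L dB): F_i = 10^(NF_i/10), G_i = 10^(G_i,dB/10)
  Stage 1: F_1 = 10^(3.20/10) = 2.089, G_1 = 10^(−3.20/10) = 0.4786
  Stage 2: F_2 = 10^(1.07/10) = 1.279, G_2 = 10^(18.3/10) = 67.61
  Stage 3: F_3 = 10^(9.93/10) = 9.840, G_3 = 10^(−9.93/10) = 0.1016
Friis cascade:
  F = 2.089 + (1.279 − 1)/0.4786 + (9.840 − 1)/32.36 = 2.946
NF = 10 log₁₀(2.946) = 4.69 dB

4.69 dB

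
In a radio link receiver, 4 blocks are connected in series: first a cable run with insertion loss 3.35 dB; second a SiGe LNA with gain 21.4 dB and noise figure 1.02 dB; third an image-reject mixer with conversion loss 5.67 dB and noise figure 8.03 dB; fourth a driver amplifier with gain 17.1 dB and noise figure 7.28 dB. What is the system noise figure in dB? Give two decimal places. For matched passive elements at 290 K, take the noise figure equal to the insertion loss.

4.87 dB

Convert to linear (a loss of L dB is a gain of −L dB): F_i = 10^(NF_i/10), G_i = 10^(G_i,dB/10)
  Stage 1: F_1 = 10^(3.35/10) = 2.163, G_1 = 10^(−3.35/10) = 0.4624
  Stage 2: F_2 = 10^(1.02/10) = 1.265, G_2 = 10^(21.4/10) = 138.0
  Stage 3: F_3 = 10^(8.03/10) = 6.353, G_3 = 10^(−5.67/10) = 0.2710
  Stage 4: F_4 = 10^(7.28/10) = 5.346, G_4 = 10^(17.1/10) = 51.29
Friis cascade:
  F = 2.163 + (1.265 − 1)/0.4624 + (6.353 − 1)/63.83 + (5.346 − 1)/17.30 = 3.070
NF = 10 log₁₀(3.070) = 4.87 dB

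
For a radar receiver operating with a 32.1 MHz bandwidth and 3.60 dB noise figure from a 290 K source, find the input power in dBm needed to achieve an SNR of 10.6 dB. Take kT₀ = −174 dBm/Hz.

−84.7 dBm

Sensitivity = −174 + 10 log₁₀(B) + NF + SNR_min
= −174 + 75.07 + 3.60 + 10.6
= −84.73 dBm → −84.7 dBm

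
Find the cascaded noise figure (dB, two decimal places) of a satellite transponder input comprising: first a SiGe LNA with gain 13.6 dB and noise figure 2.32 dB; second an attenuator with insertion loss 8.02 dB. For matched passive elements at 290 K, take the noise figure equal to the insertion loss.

2.88 dB

Convert to linear (a loss of L dB is a gain of −L dB): F_i = 10^(NF_i/10), G_i = 10^(G_i,dB/10)
  Stage 1: F_1 = 10^(2.32/10) = 1.706, G_1 = 10^(13.6/10) = 22.91
  Stage 2: F_2 = 10^(8.02/10) = 6.339, G_2 = 10^(−8.02/10) = 0.1578
Friis cascade:
  F = 1.706 + (6.339 − 1)/22.91 = 1.939
NF = 10 log₁₀(1.939) = 2.88 dB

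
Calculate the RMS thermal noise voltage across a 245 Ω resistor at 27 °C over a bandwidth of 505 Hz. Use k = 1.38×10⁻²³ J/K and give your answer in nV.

45.3 nV

T = 27 °C + 273.15 = 300.15 K
V_n = √(4kTRB)
4kTRB = 4 × 1.38×10⁻²³ × 300.15 × 2.45×10² × 5.05×10² = 2.05×10⁻¹⁵ V²
V_n = √(2.05×10⁻¹⁵) = 4.53×10⁻⁸ V = 45.3 nV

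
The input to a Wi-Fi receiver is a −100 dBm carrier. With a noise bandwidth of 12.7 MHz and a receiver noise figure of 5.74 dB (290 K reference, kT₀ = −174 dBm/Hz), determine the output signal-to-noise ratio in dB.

Noise floor: N = −174 + 10 log₁₀(B) + NF
10 log₁₀(1.27×10⁷) = 71.04 dB
N = −174 + 71.04 + 5.74 = −97.22 dBm
SNR = P_sig − N = −100 − (−97.22) = −2.78 dB → −2.8 dB

−2.8 dB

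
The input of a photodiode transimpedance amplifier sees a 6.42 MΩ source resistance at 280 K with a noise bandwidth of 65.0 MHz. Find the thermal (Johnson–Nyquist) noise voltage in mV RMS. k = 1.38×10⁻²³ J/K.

V_n = √(4kTRB)
4kTRB = 4 × 1.38×10⁻²³ × 280 × 6.42×10⁶ × 6.50×10⁷ = 6.45×10⁻⁶ V²
V_n = √(6.45×10⁻⁶) = 2.54×10⁻³ V = 2.54 mV

2.54 mV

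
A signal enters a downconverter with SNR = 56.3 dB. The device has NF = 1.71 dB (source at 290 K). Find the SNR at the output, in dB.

By definition F = SNR_in/SNR_out, so in dB: SNR_out = SNR_in − NF
SNR_out = 56.3 − 1.71 = 54.59 dB

54.59 dB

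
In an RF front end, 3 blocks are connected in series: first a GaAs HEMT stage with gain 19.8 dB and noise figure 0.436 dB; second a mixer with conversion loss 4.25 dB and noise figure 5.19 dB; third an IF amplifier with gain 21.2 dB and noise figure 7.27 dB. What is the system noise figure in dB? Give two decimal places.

0.97 dB

Convert to linear (a loss of L dB is a gain of −L dB): F_i = 10^(NF_i/10), G_i = 10^(G_i,dB/10)
  Stage 1: F_1 = 10^(0.436/10) = 1.106, G_1 = 10^(19.8/10) = 95.50
  Stage 2: F_2 = 10^(5.19/10) = 3.304, G_2 = 10^(−4.25/10) = 0.3758
  Stage 3: F_3 = 10^(7.27/10) = 5.333, G_3 = 10^(21.2/10) = 131.8
Friis cascade:
  F = 1.106 + (3.304 − 1)/95.50 + (5.333 − 1)/35.89 = 1.250
NF = 10 log₁₀(1.250) = 0.97 dB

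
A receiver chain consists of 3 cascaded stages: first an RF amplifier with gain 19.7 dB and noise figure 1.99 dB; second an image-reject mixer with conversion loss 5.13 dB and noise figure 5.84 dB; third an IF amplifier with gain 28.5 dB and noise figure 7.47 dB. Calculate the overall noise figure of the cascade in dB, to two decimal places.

2.48 dB

Convert to linear (a loss of L dB is a gain of −L dB): F_i = 10^(NF_i/10), G_i = 10^(G_i,dB/10)
  Stage 1: F_1 = 10^(1.99/10) = 1.581, G_1 = 10^(19.7/10) = 93.33
  Stage 2: F_2 = 10^(5.84/10) = 3.837, G_2 = 10^(−5.13/10) = 0.3069
  Stage 3: F_3 = 10^(7.47/10) = 5.585, G_3 = 10^(28.5/10) = 707.9
Friis cascade:
  F = 1.581 + (3.837 − 1)/93.33 + (5.585 − 1)/28.64 = 1.772
NF = 10 log₁₀(1.772) = 2.48 dB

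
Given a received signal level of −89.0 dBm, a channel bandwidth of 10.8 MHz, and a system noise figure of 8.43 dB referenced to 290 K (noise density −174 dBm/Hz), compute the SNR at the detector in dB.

6.2 dB

Noise floor: N = −174 + 10 log₁₀(B) + NF
10 log₁₀(1.08×10⁷) = 70.33 dB
N = −174 + 70.33 + 8.43 = −95.24 dBm
SNR = P_sig − N = −89.0 − (−95.24) = 6.24 dB → 6.2 dB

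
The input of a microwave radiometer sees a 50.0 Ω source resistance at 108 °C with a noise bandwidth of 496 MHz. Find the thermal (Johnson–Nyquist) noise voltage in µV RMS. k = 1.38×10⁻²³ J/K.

T = 108 °C + 273.15 = 381.15 K
V_n = √(4kTRB)
4kTRB = 4 × 1.38×10⁻²³ × 381.15 × 5.00×10¹ × 4.96×10⁸ = 5.22×10⁻¹⁰ V²
V_n = √(5.22×10⁻¹⁰) = 2.28×10⁻⁵ V = 22.8 µV

22.8 µV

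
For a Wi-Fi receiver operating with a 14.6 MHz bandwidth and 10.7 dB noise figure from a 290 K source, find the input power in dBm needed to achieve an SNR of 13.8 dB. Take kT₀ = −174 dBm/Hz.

−77.9 dBm

Sensitivity = −174 + 10 log₁₀(B) + NF + SNR_min
= −174 + 71.64 + 10.7 + 13.8
= −77.86 dBm → −77.9 dBm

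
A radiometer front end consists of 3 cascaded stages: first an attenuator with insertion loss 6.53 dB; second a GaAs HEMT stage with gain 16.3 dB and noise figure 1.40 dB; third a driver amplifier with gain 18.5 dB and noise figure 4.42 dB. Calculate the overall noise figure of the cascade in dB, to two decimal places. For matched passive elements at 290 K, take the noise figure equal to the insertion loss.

Convert to linear (a loss of L dB is a gain of −L dB): F_i = 10^(NF_i/10), G_i = 10^(G_i,dB/10)
  Stage 1: F_1 = 10^(6.53/10) = 4.498, G_1 = 10^(−6.53/10) = 0.2223
  Stage 2: F_2 = 10^(1.40/10) = 1.380, G_2 = 10^(16.3/10) = 42.66
  Stage 3: F_3 = 10^(4.42/10) = 2.767, G_3 = 10^(18.5/10) = 70.79
Friis cascade:
  F = 4.498 + (1.380 − 1)/0.2223 + (2.767 − 1)/9.484 = 6.395
NF = 10 log₁₀(6.395) = 8.06 dB

8.06 dB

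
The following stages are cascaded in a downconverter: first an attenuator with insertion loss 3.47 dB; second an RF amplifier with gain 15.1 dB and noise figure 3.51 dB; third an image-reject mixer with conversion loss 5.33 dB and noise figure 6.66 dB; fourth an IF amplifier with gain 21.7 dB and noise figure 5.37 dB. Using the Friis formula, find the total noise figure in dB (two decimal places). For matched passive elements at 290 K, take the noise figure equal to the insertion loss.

Convert to linear (a loss of L dB is a gain of −L dB): F_i = 10^(NF_i/10), G_i = 10^(G_i,dB/10)
  Stage 1: F_1 = 10^(3.47/10) = 2.223, G_1 = 10^(−3.47/10) = 0.4498
  Stage 2: F_2 = 10^(3.51/10) = 2.244, G_2 = 10^(15.1/10) = 32.36
  Stage 3: F_3 = 10^(6.66/10) = 4.634, G_3 = 10^(−5.33/10) = 0.2931
  Stage 4: F_4 = 10^(5.37/10) = 3.443, G_4 = 10^(21.7/10) = 147.9
Friis cascade:
  F = 2.223 + (2.244 − 1)/0.4498 + (4.634 − 1)/14.55 + (3.443 − 1)/4.266 = 5.811
NF = 10 log₁₀(5.811) = 7.64 dB

7.64 dB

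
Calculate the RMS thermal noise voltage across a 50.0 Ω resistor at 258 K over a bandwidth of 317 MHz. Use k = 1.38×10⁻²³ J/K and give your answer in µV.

V_n = √(4kTRB)
4kTRB = 4 × 1.38×10⁻²³ × 258 × 5.00×10¹ × 3.17×10⁸ = 2.26×10⁻¹⁰ V²
V_n = √(2.26×10⁻¹⁰) = 1.50×10⁻⁵ V = 15.0 µV

15.0 µV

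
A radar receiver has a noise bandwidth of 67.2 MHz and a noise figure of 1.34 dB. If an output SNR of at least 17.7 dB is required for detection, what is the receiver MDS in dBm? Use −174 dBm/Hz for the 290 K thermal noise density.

−76.7 dBm

Sensitivity = −174 + 10 log₁₀(B) + NF + SNR_min
= −174 + 78.27 + 1.34 + 17.7
= −76.69 dBm → −76.7 dBm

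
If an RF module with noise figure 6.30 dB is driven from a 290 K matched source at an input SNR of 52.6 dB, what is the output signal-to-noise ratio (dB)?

By definition F = SNR_in/SNR_out, so in dB: SNR_out = SNR_in − NF
SNR_out = 52.6 − 6.30 = 46.30 dB

46.30 dB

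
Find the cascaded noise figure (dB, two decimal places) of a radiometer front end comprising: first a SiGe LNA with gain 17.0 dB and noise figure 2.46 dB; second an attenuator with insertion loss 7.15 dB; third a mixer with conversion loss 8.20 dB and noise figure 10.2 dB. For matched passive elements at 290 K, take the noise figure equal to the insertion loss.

Convert to linear (a loss of L dB is a gain of −L dB): F_i = 10^(NF_i/10), G_i = 10^(G_i,dB/10)
  Stage 1: F_1 = 10^(2.46/10) = 1.762, G_1 = 10^(17.0/10) = 50.12
  Stage 2: F_2 = 10^(7.15/10) = 5.188, G_2 = 10^(−7.15/10) = 0.1928
  Stage 3: F_3 = 10^(10.2/10) = 10.47, G_3 = 10^(−8.20/10) = 0.1514
Friis cascade:
  F = 1.762 + (5.188 − 1)/50.12 + (10.47 − 1)/9.661 = 2.826
NF = 10 log₁₀(2.826) = 4.51 dB

4.51 dB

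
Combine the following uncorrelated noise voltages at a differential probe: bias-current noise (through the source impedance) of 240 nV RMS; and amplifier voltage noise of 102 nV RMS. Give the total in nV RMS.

261 nV

Uncorrelated sources add in power (mean-square): V_tot = √(ΣV_i²)
V_tot = √[(2.40×10⁻⁷)² + (1.02×10⁻⁷)²] = 2.61×10⁻⁷ V = 261 nV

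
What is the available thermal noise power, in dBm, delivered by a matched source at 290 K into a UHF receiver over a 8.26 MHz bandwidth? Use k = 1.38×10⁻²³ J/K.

P_n = kTB = 1.38×10⁻²³ × 290 × 8.26×10⁶ = 3.31×10⁻¹⁴ W
In dBm: 10 log₁₀(3.31×10⁻¹⁴ / 10⁻³) = −104.8 dBm

−104.8 dBm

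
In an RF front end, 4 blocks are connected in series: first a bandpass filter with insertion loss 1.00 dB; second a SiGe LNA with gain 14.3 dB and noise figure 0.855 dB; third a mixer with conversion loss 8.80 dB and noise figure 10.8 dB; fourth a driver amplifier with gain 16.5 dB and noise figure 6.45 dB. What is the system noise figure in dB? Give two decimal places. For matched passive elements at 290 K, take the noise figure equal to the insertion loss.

Convert to linear (a loss of L dB is a gain of −L dB): F_i = 10^(NF_i/10), G_i = 10^(G_i,dB/10)
  Stage 1: F_1 = 10^(1.00/10) = 1.259, G_1 = 10^(−1.00/10) = 0.7943
  Stage 2: F_2 = 10^(0.855/10) = 1.218, G_2 = 10^(14.3/10) = 26.92
  Stage 3: F_3 = 10^(10.8/10) = 12.02, G_3 = 10^(−8.80/10) = 0.1318
  Stage 4: F_4 = 10^(6.45/10) = 4.416, G_4 = 10^(16.5/10) = 44.67
Friis cascade:
  F = 1.259 + (1.218 − 1)/0.7943 + (12.02 − 1)/21.38 + (4.416 − 1)/2.818 = 3.260
NF = 10 log₁₀(3.260) = 5.13 dB

5.13 dB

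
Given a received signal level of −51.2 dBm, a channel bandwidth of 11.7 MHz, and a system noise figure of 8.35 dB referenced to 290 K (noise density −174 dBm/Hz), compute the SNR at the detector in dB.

43.8 dB

Noise floor: N = −174 + 10 log₁₀(B) + NF
10 log₁₀(1.17×10⁷) = 70.68 dB
N = −174 + 70.68 + 8.35 = −94.97 dBm
SNR = P_sig − N = −51.2 − (−94.97) = 43.77 dB → 43.8 dB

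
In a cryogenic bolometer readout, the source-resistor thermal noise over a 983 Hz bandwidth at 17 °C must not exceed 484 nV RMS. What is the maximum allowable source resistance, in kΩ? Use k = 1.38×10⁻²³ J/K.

14.9 kΩ

T = 17 °C + 273.15 = 290.15 K
Johnson–Nyquist: V_n = √(4kTRB) ⇒ R = V_n² / (4kTB)
4kTB = 4 × 1.38×10⁻²³ × 290.15 × 9.83×10² = 1.57×10⁻¹⁷
R = (4.84×10⁻⁷)² / 1.57×10⁻¹⁷ = 1.49×10⁴ Ω = 14.9 kΩ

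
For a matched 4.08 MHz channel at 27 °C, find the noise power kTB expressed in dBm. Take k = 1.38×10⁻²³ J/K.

T = 27 °C + 273.15 = 300.15 K
P_n = kTB = 1.38×10⁻²³ × 300.15 × 4.08×10⁶ = 1.69×10⁻¹⁴ W
In dBm: 10 log₁₀(1.69×10⁻¹⁴ / 10⁻³) = −107.7 dBm

−107.7 dBm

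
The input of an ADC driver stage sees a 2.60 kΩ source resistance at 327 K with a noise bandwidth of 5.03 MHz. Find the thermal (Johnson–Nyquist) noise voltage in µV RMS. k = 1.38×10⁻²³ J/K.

V_n = √(4kTRB)
4kTRB = 4 × 1.38×10⁻²³ × 327 × 2.60×10³ × 5.03×10⁶ = 2.36×10⁻¹⁰ V²
V_n = √(2.36×10⁻¹⁰) = 1.54×10⁻⁵ V = 15.4 µV

15.4 µV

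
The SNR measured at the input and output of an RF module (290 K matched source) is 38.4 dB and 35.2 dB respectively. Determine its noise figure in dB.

NF (dB) = SNR_in(dB) − SNR_out(dB) when the source is at T₀
NF = 38.4 − 35.2 = 3.2 dB

3.2 dB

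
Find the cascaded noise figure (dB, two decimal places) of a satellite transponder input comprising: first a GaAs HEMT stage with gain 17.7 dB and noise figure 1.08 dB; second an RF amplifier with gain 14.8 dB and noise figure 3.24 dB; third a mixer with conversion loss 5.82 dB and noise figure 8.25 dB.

Convert to linear (a loss of L dB is a gain of −L dB): F_i = 10^(NF_i/10), G_i = 10^(G_i,dB/10)
  Stage 1: F_1 = 10^(1.08/10) = 1.282, G_1 = 10^(17.7/10) = 58.88
  Stage 2: F_2 = 10^(3.24/10) = 2.109, G_2 = 10^(14.8/10) = 30.20
  Stage 3: F_3 = 10^(8.25/10) = 6.683, G_3 = 10^(−5.82/10) = 0.2618
Friis cascade:
  F = 1.282 + (2.109 − 1)/58.88 + (6.683 − 1)/1778 = 1.304
NF = 10 log₁₀(1.304) = 1.15 dB

1.15 dB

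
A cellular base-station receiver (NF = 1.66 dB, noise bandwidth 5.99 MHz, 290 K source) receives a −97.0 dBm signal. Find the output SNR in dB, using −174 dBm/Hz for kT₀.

7.6 dB

Noise floor: N = −174 + 10 log₁₀(B) + NF
10 log₁₀(5.99×10⁶) = 67.77 dB
N = −174 + 67.77 + 1.66 = −104.57 dBm
SNR = P_sig − N = −97.0 − (−104.57) = 7.57 dB → 7.6 dB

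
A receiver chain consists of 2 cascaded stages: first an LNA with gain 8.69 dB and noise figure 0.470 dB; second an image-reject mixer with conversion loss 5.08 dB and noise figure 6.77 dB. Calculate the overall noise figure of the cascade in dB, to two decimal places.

Convert to linear (a loss of L dB is a gain of −L dB): F_i = 10^(NF_i/10), G_i = 10^(G_i,dB/10)
  Stage 1: F_1 = 10^(0.470/10) = 1.114, G_1 = 10^(8.69/10) = 7.396
  Stage 2: F_2 = 10^(6.77/10) = 4.753, G_2 = 10^(−5.08/10) = 0.3105
Friis cascade:
  F = 1.114 + (4.753 − 1)/7.396 = 1.622
NF = 10 log₁₀(1.622) = 2.10 dB

2.10 dB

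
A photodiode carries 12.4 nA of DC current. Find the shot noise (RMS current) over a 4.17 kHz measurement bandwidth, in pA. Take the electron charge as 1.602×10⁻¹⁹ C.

4.07 pA

I_n = √(2qI·B)
2qI·B = 2 × 1.602×10⁻¹⁹ × 1.24×10⁻⁸ × 4.17×10³ = 1.66×10⁻²³ A²
I_n = √(1.66×10⁻²³) = 4.07×10⁻¹² A = 4.07 pA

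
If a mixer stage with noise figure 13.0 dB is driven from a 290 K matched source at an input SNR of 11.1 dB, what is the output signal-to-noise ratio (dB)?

−1.9 dB

By definition F = SNR_in/SNR_out, so in dB: SNR_out = SNR_in − NF
SNR_out = 11.1 − 13.0 = −1.9 dB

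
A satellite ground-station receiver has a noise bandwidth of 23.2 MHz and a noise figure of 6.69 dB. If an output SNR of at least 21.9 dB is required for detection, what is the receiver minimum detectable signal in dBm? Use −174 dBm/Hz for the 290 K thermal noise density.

Sensitivity = −174 + 10 log₁₀(B) + NF + SNR_min
= −174 + 73.65 + 6.69 + 21.9
= −71.76 dBm → −71.8 dBm

−71.8 dBm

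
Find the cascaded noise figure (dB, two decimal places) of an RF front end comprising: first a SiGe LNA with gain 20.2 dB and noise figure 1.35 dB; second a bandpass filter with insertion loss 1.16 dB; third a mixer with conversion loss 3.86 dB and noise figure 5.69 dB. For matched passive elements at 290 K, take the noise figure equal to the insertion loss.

Convert to linear (a loss of L dB is a gain of −L dB): F_i = 10^(NF_i/10), G_i = 10^(G_i,dB/10)
  Stage 1: F_1 = 10^(1.35/10) = 1.365, G_1 = 10^(20.2/10) = 104.7
  Stage 2: F_2 = 10^(1.16/10) = 1.306, G_2 = 10^(−1.16/10) = 0.7656
  Stage 3: F_3 = 10^(5.69/10) = 3.707, G_3 = 10^(−3.86/10) = 0.4111
Friis cascade:
  F = 1.365 + (1.306 − 1)/104.7 + (3.707 − 1)/80.17 = 1.401
NF = 10 log₁₀(1.401) = 1.47 dB

1.47 dB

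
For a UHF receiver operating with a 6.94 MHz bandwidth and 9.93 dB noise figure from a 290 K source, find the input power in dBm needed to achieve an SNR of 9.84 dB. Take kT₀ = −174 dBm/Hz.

Sensitivity = −174 + 10 log₁₀(B) + NF + SNR_min
= −174 + 68.41 + 9.93 + 9.84
= −85.82 dBm → −85.8 dBm

−85.8 dBm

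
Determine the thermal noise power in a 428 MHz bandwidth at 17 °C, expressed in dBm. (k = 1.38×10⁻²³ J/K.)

T = 17 °C + 273.15 = 290.15 K
P_n = kTB = 1.38×10⁻²³ × 290.15 × 4.28×10⁸ = 1.71×10⁻¹² W
In dBm: 10 log₁₀(1.71×10⁻¹² / 10⁻³) = −87.7 dBm

−87.7 dBm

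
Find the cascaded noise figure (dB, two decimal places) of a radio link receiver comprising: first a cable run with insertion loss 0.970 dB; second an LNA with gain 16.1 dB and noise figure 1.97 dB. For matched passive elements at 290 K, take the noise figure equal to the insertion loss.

Convert to linear (a loss of L dB is a gain of −L dB): F_i = 10^(NF_i/10), G_i = 10^(G_i,dB/10)
  Stage 1: F_1 = 10^(0.970/10) = 1.250, G_1 = 10^(−0.970/10) = 0.7998
  Stage 2: F_2 = 10^(1.97/10) = 1.574, G_2 = 10^(16.1/10) = 40.74
Friis cascade:
  F = 1.250 + (1.574 − 1)/0.7998 = 1.968
NF = 10 log₁₀(1.968) = 2.94 dB

2.94 dB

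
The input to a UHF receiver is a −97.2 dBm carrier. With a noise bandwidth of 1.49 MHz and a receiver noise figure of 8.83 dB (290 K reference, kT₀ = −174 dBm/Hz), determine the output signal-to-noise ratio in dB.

Noise floor: N = −174 + 10 log₁₀(B) + NF
10 log₁₀(1.49×10⁶) = 61.73 dB
N = −174 + 61.73 + 8.83 = −103.44 dBm
SNR = P_sig − N = −97.2 − (−103.44) = 6.24 dB → 6.2 dB

6.2 dB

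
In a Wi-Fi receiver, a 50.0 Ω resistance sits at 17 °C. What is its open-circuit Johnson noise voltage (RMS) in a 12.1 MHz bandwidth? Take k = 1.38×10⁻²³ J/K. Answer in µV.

3.11 µV

T = 17 °C + 273.15 = 290.15 K
V_n = √(4kTRB)
4kTRB = 4 × 1.38×10⁻²³ × 290.15 × 5.00×10¹ × 1.21×10⁷ = 9.69×10⁻¹² V²
V_n = √(9.69×10⁻¹²) = 3.11×10⁻⁶ V = 3.11 µV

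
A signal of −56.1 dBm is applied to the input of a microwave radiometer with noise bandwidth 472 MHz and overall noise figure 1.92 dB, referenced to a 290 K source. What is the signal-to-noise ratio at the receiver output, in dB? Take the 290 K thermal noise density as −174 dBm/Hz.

29.2 dB

Noise floor: N = −174 + 10 log₁₀(B) + NF
10 log₁₀(4.72×10⁸) = 86.74 dB
N = −174 + 86.74 + 1.92 = −85.34 dBm
SNR = P_sig − N = −56.1 − (−85.34) = 29.24 dB → 29.2 dB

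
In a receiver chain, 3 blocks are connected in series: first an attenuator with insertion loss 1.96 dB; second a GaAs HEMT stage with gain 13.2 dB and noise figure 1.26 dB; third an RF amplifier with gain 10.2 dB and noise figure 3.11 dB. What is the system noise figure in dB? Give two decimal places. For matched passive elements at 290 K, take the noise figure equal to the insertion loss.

3.38 dB

Convert to linear (a loss of L dB is a gain of −L dB): F_i = 10^(NF_i/10), G_i = 10^(G_i,dB/10)
  Stage 1: F_1 = 10^(1.96/10) = 1.570, G_1 = 10^(−1.96/10) = 0.6368
  Stage 2: F_2 = 10^(1.26/10) = 1.337, G_2 = 10^(13.2/10) = 20.89
  Stage 3: F_3 = 10^(3.11/10) = 2.046, G_3 = 10^(10.2/10) = 10.47
Friis cascade:
  F = 1.570 + (1.337 − 1)/0.6368 + (2.046 − 1)/13.30 = 2.178
NF = 10 log₁₀(2.178) = 3.38 dB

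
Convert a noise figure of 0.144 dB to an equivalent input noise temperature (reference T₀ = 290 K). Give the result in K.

F = 10^(0.144/10) = 1.03371
T_e = (F − 1)·T₀ = (1.03371 − 1) × 290 = 9.78 K

9.78 K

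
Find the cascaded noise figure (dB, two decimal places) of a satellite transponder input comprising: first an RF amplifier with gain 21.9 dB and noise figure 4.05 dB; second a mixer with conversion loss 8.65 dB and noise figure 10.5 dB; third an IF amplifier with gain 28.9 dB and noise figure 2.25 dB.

Convert to linear (a loss of L dB is a gain of −L dB): F_i = 10^(NF_i/10), G_i = 10^(G_i,dB/10)
  Stage 1: F_1 = 10^(4.05/10) = 2.541, G_1 = 10^(21.9/10) = 154.9
  Stage 2: F_2 = 10^(10.5/10) = 11.22, G_2 = 10^(−8.65/10) = 0.1365
  Stage 3: F_3 = 10^(2.25/10) = 1.679, G_3 = 10^(28.9/10) = 776.2
Friis cascade:
  F = 2.541 + (11.22 − 1)/154.9 + (1.679 − 1)/21.13 = 2.639
NF = 10 log₁₀(2.639) = 4.21 dB

4.21 dB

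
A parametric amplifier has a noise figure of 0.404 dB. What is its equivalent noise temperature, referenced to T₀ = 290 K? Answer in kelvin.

28.3 K

F = 10^(0.404/10) = 1.09749
T_e = (F − 1)·T₀ = (1.09749 − 1) × 290 = 28.3 K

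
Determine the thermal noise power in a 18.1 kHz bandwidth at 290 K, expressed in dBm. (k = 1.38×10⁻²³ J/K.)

P_n = kTB = 1.38×10⁻²³ × 290 × 1.81×10⁴ = 7.24×10⁻¹⁷ W
In dBm: 10 log₁₀(7.24×10⁻¹⁷ / 10⁻³) = −131.4 dBm

−131.4 dBm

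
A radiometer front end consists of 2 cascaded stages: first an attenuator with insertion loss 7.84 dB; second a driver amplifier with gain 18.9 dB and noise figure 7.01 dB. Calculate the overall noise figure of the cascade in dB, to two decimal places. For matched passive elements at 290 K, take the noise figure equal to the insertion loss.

Convert to linear (a loss of L dB is a gain of −L dB): F_i = 10^(NF_i/10), G_i = 10^(G_i,dB/10)
  Stage 1: F_1 = 10^(7.84/10) = 6.081, G_1 = 10^(−7.84/10) = 0.1644
  Stage 2: F_2 = 10^(7.01/10) = 5.023, G_2 = 10^(18.9/10) = 77.62
Friis cascade:
  F = 6.081 + (5.023 − 1)/0.1644 = 30.55
NF = 10 log₁₀(30.55) = 14.85 dB

14.85 dB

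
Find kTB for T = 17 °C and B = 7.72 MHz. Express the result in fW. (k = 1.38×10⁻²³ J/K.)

T = 17 °C + 273.15 = 290.15 K
P_n = kTB = 1.38×10⁻²³ × 290.15 × 7.72×10⁶ = 3.09×10⁻¹⁴ W = 30.9 fW

30.9 fW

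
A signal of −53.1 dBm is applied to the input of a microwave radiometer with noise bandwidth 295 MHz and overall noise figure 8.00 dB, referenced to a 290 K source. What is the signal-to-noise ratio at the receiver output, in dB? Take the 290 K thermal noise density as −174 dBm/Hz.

28.2 dB

Noise floor: N = −174 + 10 log₁₀(B) + NF
10 log₁₀(2.95×10⁸) = 84.7 dB
N = −174 + 84.7 + 8.00 = −81.30 dBm
SNR = P_sig − N = −53.1 − (−81.30) = 28.20 dB → 28.2 dB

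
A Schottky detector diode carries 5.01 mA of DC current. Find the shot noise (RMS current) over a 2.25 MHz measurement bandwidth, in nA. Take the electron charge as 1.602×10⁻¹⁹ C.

60.1 nA

I_n = √(2qI·B)
2qI·B = 2 × 1.602×10⁻¹⁹ × 5.01×10⁻³ × 2.25×10⁶ = 3.61×10⁻¹⁵ A²
I_n = √(3.61×10⁻¹⁵) = 6.01×10⁻⁸ A = 60.1 nA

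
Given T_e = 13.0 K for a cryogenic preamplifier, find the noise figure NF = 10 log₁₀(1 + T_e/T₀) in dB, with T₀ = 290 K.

0.190 dB

F = 1 + T_e/T₀ = 1 + 13.0/290 = 1.04483
NF = 10 log₁₀(1.04483) = 0.190 dB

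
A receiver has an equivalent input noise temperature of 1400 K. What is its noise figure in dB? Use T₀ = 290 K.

7.65 dB

F = 1 + T_e/T₀ = 1 + 1400/290 = 5.82759
NF = 10 log₁₀(5.82759) = 7.65 dB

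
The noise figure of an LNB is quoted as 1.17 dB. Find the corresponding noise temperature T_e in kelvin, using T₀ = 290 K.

F = 10^(1.17/10) = 1.30918
T_e = (F − 1)·T₀ = (1.30918 − 1) × 290 = 89.7 K

89.7 K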